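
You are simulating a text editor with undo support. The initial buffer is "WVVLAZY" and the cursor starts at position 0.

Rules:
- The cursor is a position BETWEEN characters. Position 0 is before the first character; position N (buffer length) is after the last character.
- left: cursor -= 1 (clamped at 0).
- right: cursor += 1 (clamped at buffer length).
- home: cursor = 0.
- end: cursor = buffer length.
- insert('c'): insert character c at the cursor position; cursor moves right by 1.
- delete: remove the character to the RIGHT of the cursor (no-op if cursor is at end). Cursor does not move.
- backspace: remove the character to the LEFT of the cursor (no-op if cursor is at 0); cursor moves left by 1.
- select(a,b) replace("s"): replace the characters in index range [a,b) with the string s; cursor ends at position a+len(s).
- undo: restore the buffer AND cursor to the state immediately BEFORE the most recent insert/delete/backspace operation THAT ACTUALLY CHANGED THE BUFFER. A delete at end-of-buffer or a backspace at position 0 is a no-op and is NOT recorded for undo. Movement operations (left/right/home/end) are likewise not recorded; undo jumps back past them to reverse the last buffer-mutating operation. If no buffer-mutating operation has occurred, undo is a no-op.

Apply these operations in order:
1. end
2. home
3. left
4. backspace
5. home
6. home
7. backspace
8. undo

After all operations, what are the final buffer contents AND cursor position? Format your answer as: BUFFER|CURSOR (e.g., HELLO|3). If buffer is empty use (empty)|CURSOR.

Answer: WVVLAZY|0

Derivation:
After op 1 (end): buf='WVVLAZY' cursor=7
After op 2 (home): buf='WVVLAZY' cursor=0
After op 3 (left): buf='WVVLAZY' cursor=0
After op 4 (backspace): buf='WVVLAZY' cursor=0
After op 5 (home): buf='WVVLAZY' cursor=0
After op 6 (home): buf='WVVLAZY' cursor=0
After op 7 (backspace): buf='WVVLAZY' cursor=0
After op 8 (undo): buf='WVVLAZY' cursor=0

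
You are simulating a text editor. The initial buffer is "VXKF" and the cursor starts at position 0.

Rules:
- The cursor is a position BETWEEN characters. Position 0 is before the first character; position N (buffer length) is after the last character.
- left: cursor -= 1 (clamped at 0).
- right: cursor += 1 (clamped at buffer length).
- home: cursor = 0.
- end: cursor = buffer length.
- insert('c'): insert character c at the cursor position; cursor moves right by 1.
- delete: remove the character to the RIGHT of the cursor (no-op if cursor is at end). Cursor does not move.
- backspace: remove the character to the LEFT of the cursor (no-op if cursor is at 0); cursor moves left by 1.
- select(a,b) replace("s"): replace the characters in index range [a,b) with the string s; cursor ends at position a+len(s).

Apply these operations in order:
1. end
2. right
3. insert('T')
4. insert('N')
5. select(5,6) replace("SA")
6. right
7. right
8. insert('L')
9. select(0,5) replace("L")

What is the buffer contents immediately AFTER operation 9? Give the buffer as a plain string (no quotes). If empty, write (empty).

After op 1 (end): buf='VXKF' cursor=4
After op 2 (right): buf='VXKF' cursor=4
After op 3 (insert('T')): buf='VXKFT' cursor=5
After op 4 (insert('N')): buf='VXKFTN' cursor=6
After op 5 (select(5,6) replace("SA")): buf='VXKFTSA' cursor=7
After op 6 (right): buf='VXKFTSA' cursor=7
After op 7 (right): buf='VXKFTSA' cursor=7
After op 8 (insert('L')): buf='VXKFTSAL' cursor=8
After op 9 (select(0,5) replace("L")): buf='LSAL' cursor=1

Answer: LSAL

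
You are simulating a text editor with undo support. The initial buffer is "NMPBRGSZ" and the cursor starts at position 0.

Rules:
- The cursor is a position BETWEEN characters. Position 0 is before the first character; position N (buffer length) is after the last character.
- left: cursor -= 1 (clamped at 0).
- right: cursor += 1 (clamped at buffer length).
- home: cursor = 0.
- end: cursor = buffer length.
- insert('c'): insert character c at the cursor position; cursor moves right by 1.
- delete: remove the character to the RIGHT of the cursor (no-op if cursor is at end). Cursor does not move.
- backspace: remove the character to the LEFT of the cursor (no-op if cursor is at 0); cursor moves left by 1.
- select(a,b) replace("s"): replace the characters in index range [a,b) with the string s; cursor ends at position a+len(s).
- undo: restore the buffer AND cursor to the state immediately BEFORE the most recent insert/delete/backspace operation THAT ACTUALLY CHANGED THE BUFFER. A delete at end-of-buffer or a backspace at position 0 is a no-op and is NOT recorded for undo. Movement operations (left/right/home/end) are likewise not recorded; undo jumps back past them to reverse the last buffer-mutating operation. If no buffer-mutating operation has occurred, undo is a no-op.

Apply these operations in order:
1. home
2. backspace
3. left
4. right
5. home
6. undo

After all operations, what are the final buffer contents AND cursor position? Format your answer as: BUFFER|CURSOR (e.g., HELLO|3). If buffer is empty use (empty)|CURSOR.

After op 1 (home): buf='NMPBRGSZ' cursor=0
After op 2 (backspace): buf='NMPBRGSZ' cursor=0
After op 3 (left): buf='NMPBRGSZ' cursor=0
After op 4 (right): buf='NMPBRGSZ' cursor=1
After op 5 (home): buf='NMPBRGSZ' cursor=0
After op 6 (undo): buf='NMPBRGSZ' cursor=0

Answer: NMPBRGSZ|0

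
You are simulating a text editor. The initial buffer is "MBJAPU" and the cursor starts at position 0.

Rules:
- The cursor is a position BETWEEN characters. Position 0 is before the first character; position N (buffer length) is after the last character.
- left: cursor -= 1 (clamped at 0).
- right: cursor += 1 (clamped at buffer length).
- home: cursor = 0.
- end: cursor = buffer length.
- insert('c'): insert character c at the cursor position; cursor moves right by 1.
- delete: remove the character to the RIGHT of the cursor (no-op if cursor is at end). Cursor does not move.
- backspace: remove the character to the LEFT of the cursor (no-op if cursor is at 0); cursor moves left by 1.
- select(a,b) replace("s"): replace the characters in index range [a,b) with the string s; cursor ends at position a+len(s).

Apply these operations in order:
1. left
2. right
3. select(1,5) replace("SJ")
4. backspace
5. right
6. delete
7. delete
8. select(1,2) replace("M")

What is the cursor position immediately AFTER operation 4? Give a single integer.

After op 1 (left): buf='MBJAPU' cursor=0
After op 2 (right): buf='MBJAPU' cursor=1
After op 3 (select(1,5) replace("SJ")): buf='MSJU' cursor=3
After op 4 (backspace): buf='MSU' cursor=2

Answer: 2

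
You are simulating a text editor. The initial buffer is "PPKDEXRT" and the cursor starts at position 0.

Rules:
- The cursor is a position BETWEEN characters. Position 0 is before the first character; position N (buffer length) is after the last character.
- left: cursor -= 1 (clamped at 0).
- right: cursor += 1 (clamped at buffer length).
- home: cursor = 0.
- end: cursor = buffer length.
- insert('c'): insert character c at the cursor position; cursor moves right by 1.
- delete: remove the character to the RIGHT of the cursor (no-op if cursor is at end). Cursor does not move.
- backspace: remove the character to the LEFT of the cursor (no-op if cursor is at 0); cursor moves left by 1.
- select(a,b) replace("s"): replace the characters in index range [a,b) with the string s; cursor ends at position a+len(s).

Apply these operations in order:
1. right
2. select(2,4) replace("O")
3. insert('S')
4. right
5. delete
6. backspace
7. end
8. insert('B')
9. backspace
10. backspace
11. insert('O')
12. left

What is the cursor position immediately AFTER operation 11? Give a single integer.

Answer: 6

Derivation:
After op 1 (right): buf='PPKDEXRT' cursor=1
After op 2 (select(2,4) replace("O")): buf='PPOEXRT' cursor=3
After op 3 (insert('S')): buf='PPOSEXRT' cursor=4
After op 4 (right): buf='PPOSEXRT' cursor=5
After op 5 (delete): buf='PPOSERT' cursor=5
After op 6 (backspace): buf='PPOSRT' cursor=4
After op 7 (end): buf='PPOSRT' cursor=6
After op 8 (insert('B')): buf='PPOSRTB' cursor=7
After op 9 (backspace): buf='PPOSRT' cursor=6
After op 10 (backspace): buf='PPOSR' cursor=5
After op 11 (insert('O')): buf='PPOSRO' cursor=6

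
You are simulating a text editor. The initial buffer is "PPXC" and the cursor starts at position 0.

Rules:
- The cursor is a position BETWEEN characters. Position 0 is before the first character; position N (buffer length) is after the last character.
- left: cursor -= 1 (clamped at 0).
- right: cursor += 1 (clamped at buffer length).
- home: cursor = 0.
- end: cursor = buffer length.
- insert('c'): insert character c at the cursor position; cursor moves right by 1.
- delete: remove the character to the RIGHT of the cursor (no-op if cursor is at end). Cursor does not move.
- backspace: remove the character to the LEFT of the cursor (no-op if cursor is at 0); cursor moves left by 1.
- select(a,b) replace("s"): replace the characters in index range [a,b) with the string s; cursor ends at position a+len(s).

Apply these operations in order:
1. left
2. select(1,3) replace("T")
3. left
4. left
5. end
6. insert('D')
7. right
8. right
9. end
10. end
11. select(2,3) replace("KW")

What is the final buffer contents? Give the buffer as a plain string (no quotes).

After op 1 (left): buf='PPXC' cursor=0
After op 2 (select(1,3) replace("T")): buf='PTC' cursor=2
After op 3 (left): buf='PTC' cursor=1
After op 4 (left): buf='PTC' cursor=0
After op 5 (end): buf='PTC' cursor=3
After op 6 (insert('D')): buf='PTCD' cursor=4
After op 7 (right): buf='PTCD' cursor=4
After op 8 (right): buf='PTCD' cursor=4
After op 9 (end): buf='PTCD' cursor=4
After op 10 (end): buf='PTCD' cursor=4
After op 11 (select(2,3) replace("KW")): buf='PTKWD' cursor=4

Answer: PTKWD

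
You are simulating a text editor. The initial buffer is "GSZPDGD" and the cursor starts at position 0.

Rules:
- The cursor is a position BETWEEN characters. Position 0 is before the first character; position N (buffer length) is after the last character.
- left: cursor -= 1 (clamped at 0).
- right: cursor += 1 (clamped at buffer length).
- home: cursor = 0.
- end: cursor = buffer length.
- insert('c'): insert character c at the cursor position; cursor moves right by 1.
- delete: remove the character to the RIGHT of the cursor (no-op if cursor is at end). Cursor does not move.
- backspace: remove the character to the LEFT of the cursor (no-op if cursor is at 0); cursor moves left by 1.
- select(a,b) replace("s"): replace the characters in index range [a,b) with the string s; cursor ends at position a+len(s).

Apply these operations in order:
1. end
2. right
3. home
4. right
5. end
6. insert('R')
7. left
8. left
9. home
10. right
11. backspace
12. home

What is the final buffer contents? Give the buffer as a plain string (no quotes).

After op 1 (end): buf='GSZPDGD' cursor=7
After op 2 (right): buf='GSZPDGD' cursor=7
After op 3 (home): buf='GSZPDGD' cursor=0
After op 4 (right): buf='GSZPDGD' cursor=1
After op 5 (end): buf='GSZPDGD' cursor=7
After op 6 (insert('R')): buf='GSZPDGDR' cursor=8
After op 7 (left): buf='GSZPDGDR' cursor=7
After op 8 (left): buf='GSZPDGDR' cursor=6
After op 9 (home): buf='GSZPDGDR' cursor=0
After op 10 (right): buf='GSZPDGDR' cursor=1
After op 11 (backspace): buf='SZPDGDR' cursor=0
After op 12 (home): buf='SZPDGDR' cursor=0

Answer: SZPDGDR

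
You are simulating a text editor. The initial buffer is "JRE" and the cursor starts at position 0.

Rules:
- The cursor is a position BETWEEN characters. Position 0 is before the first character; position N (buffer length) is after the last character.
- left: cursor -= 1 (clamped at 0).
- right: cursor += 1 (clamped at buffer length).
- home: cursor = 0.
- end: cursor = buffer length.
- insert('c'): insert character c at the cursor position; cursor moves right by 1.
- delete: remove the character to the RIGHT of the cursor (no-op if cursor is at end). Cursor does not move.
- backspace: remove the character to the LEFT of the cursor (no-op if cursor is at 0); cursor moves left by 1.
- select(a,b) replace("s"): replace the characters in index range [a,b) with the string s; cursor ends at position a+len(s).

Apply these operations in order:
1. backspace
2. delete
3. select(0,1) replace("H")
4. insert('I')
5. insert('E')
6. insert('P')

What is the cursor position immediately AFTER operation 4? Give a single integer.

After op 1 (backspace): buf='JRE' cursor=0
After op 2 (delete): buf='RE' cursor=0
After op 3 (select(0,1) replace("H")): buf='HE' cursor=1
After op 4 (insert('I')): buf='HIE' cursor=2

Answer: 2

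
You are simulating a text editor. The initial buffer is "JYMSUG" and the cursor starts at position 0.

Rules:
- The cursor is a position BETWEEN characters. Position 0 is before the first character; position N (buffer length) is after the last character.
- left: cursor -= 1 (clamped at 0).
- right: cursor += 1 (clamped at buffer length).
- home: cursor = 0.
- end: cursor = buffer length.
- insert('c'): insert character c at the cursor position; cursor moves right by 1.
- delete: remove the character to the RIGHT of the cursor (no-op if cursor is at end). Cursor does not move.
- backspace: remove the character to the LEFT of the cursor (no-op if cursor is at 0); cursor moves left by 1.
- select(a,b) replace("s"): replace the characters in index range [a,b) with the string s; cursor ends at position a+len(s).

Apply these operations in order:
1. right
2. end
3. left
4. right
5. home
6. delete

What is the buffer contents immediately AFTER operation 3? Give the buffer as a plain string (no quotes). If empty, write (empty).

Answer: JYMSUG

Derivation:
After op 1 (right): buf='JYMSUG' cursor=1
After op 2 (end): buf='JYMSUG' cursor=6
After op 3 (left): buf='JYMSUG' cursor=5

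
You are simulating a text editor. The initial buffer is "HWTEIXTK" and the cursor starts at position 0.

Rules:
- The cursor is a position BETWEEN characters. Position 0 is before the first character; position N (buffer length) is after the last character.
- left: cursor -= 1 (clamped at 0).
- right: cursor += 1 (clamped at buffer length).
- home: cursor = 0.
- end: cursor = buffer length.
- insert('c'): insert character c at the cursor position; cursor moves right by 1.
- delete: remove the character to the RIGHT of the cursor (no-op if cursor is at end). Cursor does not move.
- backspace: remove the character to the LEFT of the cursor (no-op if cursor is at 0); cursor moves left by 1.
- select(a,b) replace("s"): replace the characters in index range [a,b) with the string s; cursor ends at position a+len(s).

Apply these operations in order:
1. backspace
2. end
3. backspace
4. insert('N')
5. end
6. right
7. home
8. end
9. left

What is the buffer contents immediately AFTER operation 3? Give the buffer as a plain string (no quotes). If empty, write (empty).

After op 1 (backspace): buf='HWTEIXTK' cursor=0
After op 2 (end): buf='HWTEIXTK' cursor=8
After op 3 (backspace): buf='HWTEIXT' cursor=7

Answer: HWTEIXT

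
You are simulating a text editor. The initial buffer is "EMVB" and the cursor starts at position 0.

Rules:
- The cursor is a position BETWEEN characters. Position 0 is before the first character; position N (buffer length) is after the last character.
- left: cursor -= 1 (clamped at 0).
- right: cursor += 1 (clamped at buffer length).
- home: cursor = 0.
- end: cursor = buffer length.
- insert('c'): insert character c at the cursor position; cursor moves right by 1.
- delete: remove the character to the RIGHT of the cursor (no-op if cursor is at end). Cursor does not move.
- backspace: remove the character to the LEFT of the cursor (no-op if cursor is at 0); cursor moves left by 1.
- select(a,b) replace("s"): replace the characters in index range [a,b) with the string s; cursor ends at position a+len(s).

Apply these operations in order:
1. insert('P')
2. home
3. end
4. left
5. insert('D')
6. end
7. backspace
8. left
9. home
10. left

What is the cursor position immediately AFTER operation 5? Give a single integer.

After op 1 (insert('P')): buf='PEMVB' cursor=1
After op 2 (home): buf='PEMVB' cursor=0
After op 3 (end): buf='PEMVB' cursor=5
After op 4 (left): buf='PEMVB' cursor=4
After op 5 (insert('D')): buf='PEMVDB' cursor=5

Answer: 5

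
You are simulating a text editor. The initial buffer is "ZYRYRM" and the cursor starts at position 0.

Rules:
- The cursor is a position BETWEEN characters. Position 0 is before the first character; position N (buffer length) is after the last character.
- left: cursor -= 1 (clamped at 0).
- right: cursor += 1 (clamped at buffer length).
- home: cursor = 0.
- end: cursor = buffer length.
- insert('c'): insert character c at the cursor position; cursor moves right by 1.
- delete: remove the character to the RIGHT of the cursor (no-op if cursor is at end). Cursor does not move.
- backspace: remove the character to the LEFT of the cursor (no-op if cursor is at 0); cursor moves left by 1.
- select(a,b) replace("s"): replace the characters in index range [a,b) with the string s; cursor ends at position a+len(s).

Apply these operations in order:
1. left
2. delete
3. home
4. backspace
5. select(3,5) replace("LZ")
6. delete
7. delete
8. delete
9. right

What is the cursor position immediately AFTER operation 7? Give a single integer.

After op 1 (left): buf='ZYRYRM' cursor=0
After op 2 (delete): buf='YRYRM' cursor=0
After op 3 (home): buf='YRYRM' cursor=0
After op 4 (backspace): buf='YRYRM' cursor=0
After op 5 (select(3,5) replace("LZ")): buf='YRYLZ' cursor=5
After op 6 (delete): buf='YRYLZ' cursor=5
After op 7 (delete): buf='YRYLZ' cursor=5

Answer: 5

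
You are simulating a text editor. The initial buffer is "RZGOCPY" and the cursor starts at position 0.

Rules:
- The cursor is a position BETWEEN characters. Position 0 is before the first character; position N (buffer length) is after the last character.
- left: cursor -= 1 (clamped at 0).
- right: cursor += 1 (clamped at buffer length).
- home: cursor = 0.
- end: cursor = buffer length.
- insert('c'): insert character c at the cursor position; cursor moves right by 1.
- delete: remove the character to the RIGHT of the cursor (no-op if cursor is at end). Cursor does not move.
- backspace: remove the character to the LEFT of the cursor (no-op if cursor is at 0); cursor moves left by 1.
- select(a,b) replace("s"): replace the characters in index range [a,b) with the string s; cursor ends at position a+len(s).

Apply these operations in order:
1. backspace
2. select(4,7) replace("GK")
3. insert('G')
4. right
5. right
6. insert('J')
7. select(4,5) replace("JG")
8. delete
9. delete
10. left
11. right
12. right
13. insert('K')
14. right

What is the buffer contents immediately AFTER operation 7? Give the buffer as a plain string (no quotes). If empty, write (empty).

Answer: RZGOJGKGJ

Derivation:
After op 1 (backspace): buf='RZGOCPY' cursor=0
After op 2 (select(4,7) replace("GK")): buf='RZGOGK' cursor=6
After op 3 (insert('G')): buf='RZGOGKG' cursor=7
After op 4 (right): buf='RZGOGKG' cursor=7
After op 5 (right): buf='RZGOGKG' cursor=7
After op 6 (insert('J')): buf='RZGOGKGJ' cursor=8
After op 7 (select(4,5) replace("JG")): buf='RZGOJGKGJ' cursor=6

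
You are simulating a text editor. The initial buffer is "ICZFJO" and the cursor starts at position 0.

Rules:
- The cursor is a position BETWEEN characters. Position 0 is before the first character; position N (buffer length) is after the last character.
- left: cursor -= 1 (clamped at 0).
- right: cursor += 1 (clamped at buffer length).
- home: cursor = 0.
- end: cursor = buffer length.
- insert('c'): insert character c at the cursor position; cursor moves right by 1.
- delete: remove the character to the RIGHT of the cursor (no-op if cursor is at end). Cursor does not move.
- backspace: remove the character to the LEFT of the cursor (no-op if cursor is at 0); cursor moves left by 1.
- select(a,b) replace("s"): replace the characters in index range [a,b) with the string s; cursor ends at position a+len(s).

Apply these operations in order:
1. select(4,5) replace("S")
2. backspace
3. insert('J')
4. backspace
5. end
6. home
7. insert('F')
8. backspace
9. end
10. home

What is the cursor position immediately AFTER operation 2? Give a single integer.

Answer: 4

Derivation:
After op 1 (select(4,5) replace("S")): buf='ICZFSO' cursor=5
After op 2 (backspace): buf='ICZFO' cursor=4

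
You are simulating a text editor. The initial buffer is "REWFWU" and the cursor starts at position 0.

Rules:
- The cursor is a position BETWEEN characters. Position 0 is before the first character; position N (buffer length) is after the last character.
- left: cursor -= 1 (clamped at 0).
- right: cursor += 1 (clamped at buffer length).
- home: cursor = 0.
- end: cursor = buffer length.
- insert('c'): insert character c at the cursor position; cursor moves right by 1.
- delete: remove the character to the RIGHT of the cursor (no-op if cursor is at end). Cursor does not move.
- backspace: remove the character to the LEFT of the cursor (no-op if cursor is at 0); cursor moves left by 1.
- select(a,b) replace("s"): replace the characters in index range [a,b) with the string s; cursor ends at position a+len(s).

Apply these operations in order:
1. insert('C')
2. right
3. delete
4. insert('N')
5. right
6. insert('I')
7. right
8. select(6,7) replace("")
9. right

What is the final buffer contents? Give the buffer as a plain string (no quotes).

After op 1 (insert('C')): buf='CREWFWU' cursor=1
After op 2 (right): buf='CREWFWU' cursor=2
After op 3 (delete): buf='CRWFWU' cursor=2
After op 4 (insert('N')): buf='CRNWFWU' cursor=3
After op 5 (right): buf='CRNWFWU' cursor=4
After op 6 (insert('I')): buf='CRNWIFWU' cursor=5
After op 7 (right): buf='CRNWIFWU' cursor=6
After op 8 (select(6,7) replace("")): buf='CRNWIFU' cursor=6
After op 9 (right): buf='CRNWIFU' cursor=7

Answer: CRNWIFU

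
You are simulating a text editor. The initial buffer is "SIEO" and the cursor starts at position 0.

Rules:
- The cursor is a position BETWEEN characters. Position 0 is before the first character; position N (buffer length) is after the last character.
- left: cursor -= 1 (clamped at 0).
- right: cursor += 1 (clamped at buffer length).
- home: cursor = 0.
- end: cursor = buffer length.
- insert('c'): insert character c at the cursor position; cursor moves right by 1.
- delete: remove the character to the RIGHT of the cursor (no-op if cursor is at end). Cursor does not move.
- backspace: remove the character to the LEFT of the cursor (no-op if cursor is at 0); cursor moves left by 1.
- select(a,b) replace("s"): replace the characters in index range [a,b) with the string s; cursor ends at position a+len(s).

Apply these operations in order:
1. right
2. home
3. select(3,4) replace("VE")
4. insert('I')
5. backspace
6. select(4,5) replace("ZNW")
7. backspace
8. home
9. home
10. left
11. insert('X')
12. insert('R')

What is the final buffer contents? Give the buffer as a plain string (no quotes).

After op 1 (right): buf='SIEO' cursor=1
After op 2 (home): buf='SIEO' cursor=0
After op 3 (select(3,4) replace("VE")): buf='SIEVE' cursor=5
After op 4 (insert('I')): buf='SIEVEI' cursor=6
After op 5 (backspace): buf='SIEVE' cursor=5
After op 6 (select(4,5) replace("ZNW")): buf='SIEVZNW' cursor=7
After op 7 (backspace): buf='SIEVZN' cursor=6
After op 8 (home): buf='SIEVZN' cursor=0
After op 9 (home): buf='SIEVZN' cursor=0
After op 10 (left): buf='SIEVZN' cursor=0
After op 11 (insert('X')): buf='XSIEVZN' cursor=1
After op 12 (insert('R')): buf='XRSIEVZN' cursor=2

Answer: XRSIEVZN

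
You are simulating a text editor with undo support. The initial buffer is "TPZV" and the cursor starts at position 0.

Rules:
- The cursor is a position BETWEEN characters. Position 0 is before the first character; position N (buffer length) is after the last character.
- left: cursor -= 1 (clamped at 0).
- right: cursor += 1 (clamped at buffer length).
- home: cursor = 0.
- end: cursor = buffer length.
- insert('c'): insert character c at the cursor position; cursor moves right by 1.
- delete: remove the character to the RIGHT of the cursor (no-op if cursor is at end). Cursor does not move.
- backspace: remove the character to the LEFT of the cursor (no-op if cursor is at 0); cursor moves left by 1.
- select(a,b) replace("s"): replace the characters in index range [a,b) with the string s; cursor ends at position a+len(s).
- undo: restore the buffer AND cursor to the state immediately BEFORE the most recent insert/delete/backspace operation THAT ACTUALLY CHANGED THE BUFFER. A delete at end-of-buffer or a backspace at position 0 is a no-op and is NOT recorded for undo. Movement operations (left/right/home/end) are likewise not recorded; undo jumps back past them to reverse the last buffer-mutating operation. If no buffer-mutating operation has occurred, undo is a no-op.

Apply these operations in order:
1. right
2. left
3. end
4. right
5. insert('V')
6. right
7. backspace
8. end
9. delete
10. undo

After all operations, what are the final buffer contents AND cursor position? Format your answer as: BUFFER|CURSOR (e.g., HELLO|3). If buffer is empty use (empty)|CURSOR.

Answer: TPZVV|5

Derivation:
After op 1 (right): buf='TPZV' cursor=1
After op 2 (left): buf='TPZV' cursor=0
After op 3 (end): buf='TPZV' cursor=4
After op 4 (right): buf='TPZV' cursor=4
After op 5 (insert('V')): buf='TPZVV' cursor=5
After op 6 (right): buf='TPZVV' cursor=5
After op 7 (backspace): buf='TPZV' cursor=4
After op 8 (end): buf='TPZV' cursor=4
After op 9 (delete): buf='TPZV' cursor=4
After op 10 (undo): buf='TPZVV' cursor=5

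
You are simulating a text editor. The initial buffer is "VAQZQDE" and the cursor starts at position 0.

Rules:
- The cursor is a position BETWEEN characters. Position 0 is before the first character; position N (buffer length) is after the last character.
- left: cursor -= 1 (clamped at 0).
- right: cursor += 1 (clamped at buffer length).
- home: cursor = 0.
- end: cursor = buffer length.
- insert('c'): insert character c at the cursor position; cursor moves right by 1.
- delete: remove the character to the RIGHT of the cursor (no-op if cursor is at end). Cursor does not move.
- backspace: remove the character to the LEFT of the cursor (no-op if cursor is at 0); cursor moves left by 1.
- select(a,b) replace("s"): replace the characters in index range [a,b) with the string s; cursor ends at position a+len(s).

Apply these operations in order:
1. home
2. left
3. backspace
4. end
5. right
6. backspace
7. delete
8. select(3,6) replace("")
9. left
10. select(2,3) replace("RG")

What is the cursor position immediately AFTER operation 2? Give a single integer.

Answer: 0

Derivation:
After op 1 (home): buf='VAQZQDE' cursor=0
After op 2 (left): buf='VAQZQDE' cursor=0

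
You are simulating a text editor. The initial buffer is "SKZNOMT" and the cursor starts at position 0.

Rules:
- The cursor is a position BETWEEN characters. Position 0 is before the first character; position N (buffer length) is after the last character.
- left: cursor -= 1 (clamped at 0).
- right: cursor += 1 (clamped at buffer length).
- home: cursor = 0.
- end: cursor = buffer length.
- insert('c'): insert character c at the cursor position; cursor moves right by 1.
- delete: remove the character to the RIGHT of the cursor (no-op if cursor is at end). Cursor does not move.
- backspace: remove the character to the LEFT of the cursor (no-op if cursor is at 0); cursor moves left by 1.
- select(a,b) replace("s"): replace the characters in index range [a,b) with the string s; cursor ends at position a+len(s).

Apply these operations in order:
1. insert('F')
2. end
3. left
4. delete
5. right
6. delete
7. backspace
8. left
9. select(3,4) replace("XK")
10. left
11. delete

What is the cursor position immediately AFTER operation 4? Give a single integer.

Answer: 7

Derivation:
After op 1 (insert('F')): buf='FSKZNOMT' cursor=1
After op 2 (end): buf='FSKZNOMT' cursor=8
After op 3 (left): buf='FSKZNOMT' cursor=7
After op 4 (delete): buf='FSKZNOM' cursor=7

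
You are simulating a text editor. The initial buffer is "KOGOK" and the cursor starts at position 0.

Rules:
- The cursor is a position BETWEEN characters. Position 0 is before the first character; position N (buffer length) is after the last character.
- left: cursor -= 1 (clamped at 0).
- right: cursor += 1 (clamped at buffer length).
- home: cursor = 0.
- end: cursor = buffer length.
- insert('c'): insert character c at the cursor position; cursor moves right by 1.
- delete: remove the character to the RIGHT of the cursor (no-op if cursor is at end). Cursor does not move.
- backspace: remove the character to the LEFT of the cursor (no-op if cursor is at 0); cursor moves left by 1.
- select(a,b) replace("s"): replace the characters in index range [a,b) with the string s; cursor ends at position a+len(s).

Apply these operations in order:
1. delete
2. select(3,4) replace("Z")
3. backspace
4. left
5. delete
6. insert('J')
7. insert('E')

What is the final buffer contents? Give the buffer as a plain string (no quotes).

Answer: OGJE

Derivation:
After op 1 (delete): buf='OGOK' cursor=0
After op 2 (select(3,4) replace("Z")): buf='OGOZ' cursor=4
After op 3 (backspace): buf='OGO' cursor=3
After op 4 (left): buf='OGO' cursor=2
After op 5 (delete): buf='OG' cursor=2
After op 6 (insert('J')): buf='OGJ' cursor=3
After op 7 (insert('E')): buf='OGJE' cursor=4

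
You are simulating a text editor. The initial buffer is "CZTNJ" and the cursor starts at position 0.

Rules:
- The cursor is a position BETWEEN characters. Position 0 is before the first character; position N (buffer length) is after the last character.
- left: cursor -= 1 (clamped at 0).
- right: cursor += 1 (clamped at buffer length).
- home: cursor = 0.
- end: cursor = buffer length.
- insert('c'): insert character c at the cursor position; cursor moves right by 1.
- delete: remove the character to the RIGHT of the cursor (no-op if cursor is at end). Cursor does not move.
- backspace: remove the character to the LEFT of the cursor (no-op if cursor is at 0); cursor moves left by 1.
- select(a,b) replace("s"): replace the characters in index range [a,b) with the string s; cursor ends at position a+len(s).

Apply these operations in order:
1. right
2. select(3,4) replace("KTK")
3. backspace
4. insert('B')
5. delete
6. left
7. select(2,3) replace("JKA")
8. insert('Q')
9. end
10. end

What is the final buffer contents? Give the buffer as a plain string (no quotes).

Answer: CZJKAQKTB

Derivation:
After op 1 (right): buf='CZTNJ' cursor=1
After op 2 (select(3,4) replace("KTK")): buf='CZTKTKJ' cursor=6
After op 3 (backspace): buf='CZTKTJ' cursor=5
After op 4 (insert('B')): buf='CZTKTBJ' cursor=6
After op 5 (delete): buf='CZTKTB' cursor=6
After op 6 (left): buf='CZTKTB' cursor=5
After op 7 (select(2,3) replace("JKA")): buf='CZJKAKTB' cursor=5
After op 8 (insert('Q')): buf='CZJKAQKTB' cursor=6
After op 9 (end): buf='CZJKAQKTB' cursor=9
After op 10 (end): buf='CZJKAQKTB' cursor=9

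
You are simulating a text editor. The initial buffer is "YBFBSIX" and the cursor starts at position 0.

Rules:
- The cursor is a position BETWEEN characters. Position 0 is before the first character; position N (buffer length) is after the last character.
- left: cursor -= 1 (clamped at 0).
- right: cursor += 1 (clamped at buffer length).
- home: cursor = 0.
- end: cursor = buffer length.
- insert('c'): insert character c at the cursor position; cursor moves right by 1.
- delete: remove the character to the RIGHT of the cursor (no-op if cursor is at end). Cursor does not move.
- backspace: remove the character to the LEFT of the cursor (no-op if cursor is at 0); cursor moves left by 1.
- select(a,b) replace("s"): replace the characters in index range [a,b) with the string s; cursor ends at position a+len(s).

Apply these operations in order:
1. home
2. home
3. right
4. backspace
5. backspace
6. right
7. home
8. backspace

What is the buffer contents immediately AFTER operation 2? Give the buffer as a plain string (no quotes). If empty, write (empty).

After op 1 (home): buf='YBFBSIX' cursor=0
After op 2 (home): buf='YBFBSIX' cursor=0

Answer: YBFBSIX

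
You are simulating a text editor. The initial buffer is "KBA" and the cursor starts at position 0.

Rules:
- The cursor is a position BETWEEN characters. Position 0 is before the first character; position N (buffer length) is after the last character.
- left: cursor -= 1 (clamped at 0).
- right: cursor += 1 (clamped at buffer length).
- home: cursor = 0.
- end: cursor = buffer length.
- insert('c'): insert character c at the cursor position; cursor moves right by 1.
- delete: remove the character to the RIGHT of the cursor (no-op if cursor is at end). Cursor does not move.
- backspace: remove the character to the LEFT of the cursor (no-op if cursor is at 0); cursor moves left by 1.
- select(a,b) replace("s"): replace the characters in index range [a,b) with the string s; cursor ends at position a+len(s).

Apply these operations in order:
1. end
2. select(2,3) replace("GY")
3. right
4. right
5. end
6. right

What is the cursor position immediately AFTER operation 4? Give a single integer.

Answer: 4

Derivation:
After op 1 (end): buf='KBA' cursor=3
After op 2 (select(2,3) replace("GY")): buf='KBGY' cursor=4
After op 3 (right): buf='KBGY' cursor=4
After op 4 (right): buf='KBGY' cursor=4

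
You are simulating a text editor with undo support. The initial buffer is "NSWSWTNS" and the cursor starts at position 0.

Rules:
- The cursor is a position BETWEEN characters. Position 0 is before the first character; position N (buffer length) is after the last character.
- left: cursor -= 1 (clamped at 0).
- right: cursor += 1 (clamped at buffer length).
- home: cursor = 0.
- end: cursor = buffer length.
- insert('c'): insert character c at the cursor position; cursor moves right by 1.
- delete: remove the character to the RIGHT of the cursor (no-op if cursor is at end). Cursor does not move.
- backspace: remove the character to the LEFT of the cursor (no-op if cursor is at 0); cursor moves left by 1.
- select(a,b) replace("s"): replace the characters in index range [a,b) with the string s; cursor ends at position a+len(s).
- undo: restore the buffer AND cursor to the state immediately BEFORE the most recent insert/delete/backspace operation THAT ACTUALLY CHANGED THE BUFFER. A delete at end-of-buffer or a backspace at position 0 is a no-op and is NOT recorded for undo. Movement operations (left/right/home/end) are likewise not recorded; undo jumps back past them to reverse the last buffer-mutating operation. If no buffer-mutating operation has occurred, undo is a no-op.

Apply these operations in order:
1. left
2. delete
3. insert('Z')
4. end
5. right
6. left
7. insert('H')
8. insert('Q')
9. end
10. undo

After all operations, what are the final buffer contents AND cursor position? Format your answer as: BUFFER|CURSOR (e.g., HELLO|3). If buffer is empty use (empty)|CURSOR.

Answer: ZSWSWTNHS|8

Derivation:
After op 1 (left): buf='NSWSWTNS' cursor=0
After op 2 (delete): buf='SWSWTNS' cursor=0
After op 3 (insert('Z')): buf='ZSWSWTNS' cursor=1
After op 4 (end): buf='ZSWSWTNS' cursor=8
After op 5 (right): buf='ZSWSWTNS' cursor=8
After op 6 (left): buf='ZSWSWTNS' cursor=7
After op 7 (insert('H')): buf='ZSWSWTNHS' cursor=8
After op 8 (insert('Q')): buf='ZSWSWTNHQS' cursor=9
After op 9 (end): buf='ZSWSWTNHQS' cursor=10
After op 10 (undo): buf='ZSWSWTNHS' cursor=8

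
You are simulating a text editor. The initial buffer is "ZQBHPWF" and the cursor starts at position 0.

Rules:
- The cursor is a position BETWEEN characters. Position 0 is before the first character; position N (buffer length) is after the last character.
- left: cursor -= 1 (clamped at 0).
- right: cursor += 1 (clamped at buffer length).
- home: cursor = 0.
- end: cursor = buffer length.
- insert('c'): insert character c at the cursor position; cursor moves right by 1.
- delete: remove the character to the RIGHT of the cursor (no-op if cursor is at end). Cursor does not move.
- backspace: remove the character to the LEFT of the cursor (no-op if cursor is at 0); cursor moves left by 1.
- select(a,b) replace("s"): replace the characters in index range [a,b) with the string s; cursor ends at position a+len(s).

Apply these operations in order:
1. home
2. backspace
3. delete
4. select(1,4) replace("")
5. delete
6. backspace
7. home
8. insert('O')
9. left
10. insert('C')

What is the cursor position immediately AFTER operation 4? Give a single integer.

Answer: 1

Derivation:
After op 1 (home): buf='ZQBHPWF' cursor=0
After op 2 (backspace): buf='ZQBHPWF' cursor=0
After op 3 (delete): buf='QBHPWF' cursor=0
After op 4 (select(1,4) replace("")): buf='QWF' cursor=1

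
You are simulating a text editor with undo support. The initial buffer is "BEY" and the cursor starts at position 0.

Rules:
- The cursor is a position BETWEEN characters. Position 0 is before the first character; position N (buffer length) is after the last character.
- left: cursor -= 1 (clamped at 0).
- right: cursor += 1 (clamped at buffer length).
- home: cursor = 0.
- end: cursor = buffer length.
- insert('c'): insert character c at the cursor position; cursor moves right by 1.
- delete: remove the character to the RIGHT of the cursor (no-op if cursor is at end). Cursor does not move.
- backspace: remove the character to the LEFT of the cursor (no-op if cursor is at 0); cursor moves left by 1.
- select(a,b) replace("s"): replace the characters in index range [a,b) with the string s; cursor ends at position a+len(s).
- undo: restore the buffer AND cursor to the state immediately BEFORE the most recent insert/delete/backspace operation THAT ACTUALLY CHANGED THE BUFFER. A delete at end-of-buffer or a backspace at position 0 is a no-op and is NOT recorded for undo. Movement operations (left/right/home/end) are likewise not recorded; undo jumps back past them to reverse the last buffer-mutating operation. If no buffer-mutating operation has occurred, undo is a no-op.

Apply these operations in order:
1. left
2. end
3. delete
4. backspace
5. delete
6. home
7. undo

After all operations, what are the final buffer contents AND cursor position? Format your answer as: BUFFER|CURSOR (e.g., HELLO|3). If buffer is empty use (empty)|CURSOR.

After op 1 (left): buf='BEY' cursor=0
After op 2 (end): buf='BEY' cursor=3
After op 3 (delete): buf='BEY' cursor=3
After op 4 (backspace): buf='BE' cursor=2
After op 5 (delete): buf='BE' cursor=2
After op 6 (home): buf='BE' cursor=0
After op 7 (undo): buf='BEY' cursor=3

Answer: BEY|3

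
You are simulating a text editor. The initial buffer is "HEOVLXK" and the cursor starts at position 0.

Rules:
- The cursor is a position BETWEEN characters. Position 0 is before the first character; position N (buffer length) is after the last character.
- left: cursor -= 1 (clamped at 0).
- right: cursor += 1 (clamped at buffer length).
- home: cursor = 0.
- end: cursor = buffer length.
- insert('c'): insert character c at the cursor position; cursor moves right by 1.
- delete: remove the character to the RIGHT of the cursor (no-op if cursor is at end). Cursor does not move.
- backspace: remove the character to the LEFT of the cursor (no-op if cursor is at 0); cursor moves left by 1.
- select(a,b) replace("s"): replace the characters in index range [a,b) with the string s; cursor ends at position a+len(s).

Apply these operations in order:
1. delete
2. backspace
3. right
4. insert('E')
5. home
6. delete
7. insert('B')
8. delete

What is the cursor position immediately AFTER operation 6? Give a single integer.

Answer: 0

Derivation:
After op 1 (delete): buf='EOVLXK' cursor=0
After op 2 (backspace): buf='EOVLXK' cursor=0
After op 3 (right): buf='EOVLXK' cursor=1
After op 4 (insert('E')): buf='EEOVLXK' cursor=2
After op 5 (home): buf='EEOVLXK' cursor=0
After op 6 (delete): buf='EOVLXK' cursor=0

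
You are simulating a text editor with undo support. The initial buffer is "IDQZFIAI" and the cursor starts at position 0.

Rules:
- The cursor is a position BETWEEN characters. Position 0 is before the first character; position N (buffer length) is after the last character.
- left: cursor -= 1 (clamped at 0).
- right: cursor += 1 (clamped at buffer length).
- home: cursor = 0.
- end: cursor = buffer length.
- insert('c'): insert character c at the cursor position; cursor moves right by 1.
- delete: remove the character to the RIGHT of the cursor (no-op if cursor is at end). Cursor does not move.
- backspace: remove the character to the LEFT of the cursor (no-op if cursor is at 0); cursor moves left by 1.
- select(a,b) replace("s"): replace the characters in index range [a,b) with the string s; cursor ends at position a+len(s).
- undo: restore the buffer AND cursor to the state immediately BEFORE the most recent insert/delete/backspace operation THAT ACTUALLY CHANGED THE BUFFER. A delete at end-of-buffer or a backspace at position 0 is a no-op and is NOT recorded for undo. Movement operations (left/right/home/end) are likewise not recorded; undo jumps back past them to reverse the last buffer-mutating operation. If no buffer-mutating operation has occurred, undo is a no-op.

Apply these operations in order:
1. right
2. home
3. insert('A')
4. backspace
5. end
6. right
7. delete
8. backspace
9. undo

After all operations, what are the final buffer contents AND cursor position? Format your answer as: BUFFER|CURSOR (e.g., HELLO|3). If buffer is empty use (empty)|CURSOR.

Answer: IDQZFIAI|8

Derivation:
After op 1 (right): buf='IDQZFIAI' cursor=1
After op 2 (home): buf='IDQZFIAI' cursor=0
After op 3 (insert('A')): buf='AIDQZFIAI' cursor=1
After op 4 (backspace): buf='IDQZFIAI' cursor=0
After op 5 (end): buf='IDQZFIAI' cursor=8
After op 6 (right): buf='IDQZFIAI' cursor=8
After op 7 (delete): buf='IDQZFIAI' cursor=8
After op 8 (backspace): buf='IDQZFIA' cursor=7
After op 9 (undo): buf='IDQZFIAI' cursor=8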